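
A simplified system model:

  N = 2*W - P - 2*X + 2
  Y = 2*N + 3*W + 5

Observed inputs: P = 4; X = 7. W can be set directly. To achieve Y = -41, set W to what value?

W = -2

Substituting into the N equation gives N = 2*W - 16.
So Y = 7*W - 27.
Solve 7*W - 27 = -41: W = (-41 + 27) / 7 = -2.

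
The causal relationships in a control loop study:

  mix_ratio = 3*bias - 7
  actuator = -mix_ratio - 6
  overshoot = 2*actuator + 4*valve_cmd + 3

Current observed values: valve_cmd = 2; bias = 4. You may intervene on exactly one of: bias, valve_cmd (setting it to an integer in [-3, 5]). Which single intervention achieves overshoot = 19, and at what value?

Intervening on bias: with other inputs at their observed values, overshoot = -6*bias + 13. Solving for 19 gives bias = -1, within [-3, 5].
Intervening on valve_cmd: overshoot = 4*valve_cmd - 19. Reaching 19 requires valve_cmd = 19/2, not an integer.

set bias = -1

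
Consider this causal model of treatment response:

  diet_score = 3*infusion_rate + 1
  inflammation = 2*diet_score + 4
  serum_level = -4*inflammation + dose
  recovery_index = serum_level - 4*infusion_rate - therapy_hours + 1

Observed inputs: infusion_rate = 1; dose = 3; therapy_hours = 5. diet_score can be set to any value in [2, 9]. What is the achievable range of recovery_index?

-93 to -37

Intervening on diet_score fixes its value directly, overriding its dependence on infusion_rate.
Substituting into the serum_level equation gives serum_level = -8*diet_score - 13.
So recovery_index = -8*diet_score - 21.
Linear in diet_score, so extremes are at the endpoints: diet_score = 2 gives recovery_index = -37; diet_score = 9 gives recovery_index = -93.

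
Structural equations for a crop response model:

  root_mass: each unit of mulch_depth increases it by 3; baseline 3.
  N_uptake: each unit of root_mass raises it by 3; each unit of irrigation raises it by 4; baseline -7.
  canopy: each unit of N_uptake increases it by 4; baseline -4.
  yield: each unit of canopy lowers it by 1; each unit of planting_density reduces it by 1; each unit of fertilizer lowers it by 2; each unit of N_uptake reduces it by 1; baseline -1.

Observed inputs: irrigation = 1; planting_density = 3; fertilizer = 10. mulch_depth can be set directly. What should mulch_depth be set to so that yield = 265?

mulch_depth = -7

Substituting into the N_uptake equation gives N_uptake = 9*mulch_depth + 6.
Substituting into the canopy equation gives canopy = 36*mulch_depth + 20.
This gives yield = -45*mulch_depth - 50.
Solve -45*mulch_depth - 50 = 265: mulch_depth = (265 + 50) / -45 = -7.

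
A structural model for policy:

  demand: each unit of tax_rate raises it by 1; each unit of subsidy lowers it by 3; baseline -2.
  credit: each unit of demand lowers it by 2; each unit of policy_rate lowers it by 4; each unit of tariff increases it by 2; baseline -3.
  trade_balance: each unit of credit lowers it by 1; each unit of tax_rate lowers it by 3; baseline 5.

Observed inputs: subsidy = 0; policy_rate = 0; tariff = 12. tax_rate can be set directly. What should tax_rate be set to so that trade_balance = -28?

Substituting into the demand equation gives demand = tax_rate - 2.
Substituting into the credit equation gives credit = -2*tax_rate + 25.
trade_balance becomes -tax_rate - 20.
Solve -tax_rate - 20 = -28: tax_rate = (-28 + 20) / -1 = 8.

tax_rate = 8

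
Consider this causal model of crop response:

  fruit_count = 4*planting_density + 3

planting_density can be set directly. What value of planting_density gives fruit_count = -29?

Solve 4*planting_density + 3 = -29: planting_density = (-29 - 3) / 4 = -8.

planting_density = -8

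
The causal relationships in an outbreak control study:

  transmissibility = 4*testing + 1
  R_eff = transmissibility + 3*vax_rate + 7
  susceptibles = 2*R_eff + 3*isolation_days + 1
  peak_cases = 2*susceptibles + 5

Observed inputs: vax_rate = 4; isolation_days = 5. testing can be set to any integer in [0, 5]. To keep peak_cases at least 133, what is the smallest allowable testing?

testing = 1

Substituting into the R_eff equation gives R_eff = 4*testing + 20.
So susceptibles = 8*testing + 56.
So peak_cases = 16*testing + 117.
Require 16*testing + 117 ≥ 133, so testing ≥ 1.
The smallest integer in [0, 5] satisfying this is 1.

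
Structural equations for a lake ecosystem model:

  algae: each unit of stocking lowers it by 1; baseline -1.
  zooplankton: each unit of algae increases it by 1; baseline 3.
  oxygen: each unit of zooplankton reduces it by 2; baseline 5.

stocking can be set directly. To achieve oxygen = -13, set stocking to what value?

stocking = -7

Substituting into the zooplankton equation gives zooplankton = -stocking + 2.
Substituting into the oxygen equation gives oxygen = 2*stocking + 1.
Solve 2*stocking + 1 = -13: stocking = (-13 - 1) / 2 = -7.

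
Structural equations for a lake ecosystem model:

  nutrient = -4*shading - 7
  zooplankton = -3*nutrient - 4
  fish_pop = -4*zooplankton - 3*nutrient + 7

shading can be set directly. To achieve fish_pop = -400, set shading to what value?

Substituting into the zooplankton equation gives zooplankton = 12*shading + 17.
So fish_pop = -36*shading - 40.
Solve -36*shading - 40 = -400: shading = (-400 + 40) / -36 = 10.

shading = 10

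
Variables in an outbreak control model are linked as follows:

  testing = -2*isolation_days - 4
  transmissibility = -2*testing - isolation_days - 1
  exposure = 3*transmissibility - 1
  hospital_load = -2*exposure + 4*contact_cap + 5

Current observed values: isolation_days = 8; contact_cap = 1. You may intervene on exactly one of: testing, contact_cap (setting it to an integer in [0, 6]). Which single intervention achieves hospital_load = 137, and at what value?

Intervening on testing: with other inputs at their observed values, hospital_load = 12*testing + 65. Solving for 137 gives testing = 6, within [0, 6].
Intervening on contact_cap: hospital_load = 4*contact_cap - 179. Reaching 137 requires contact_cap = 79, outside [0, 6].

set testing = 6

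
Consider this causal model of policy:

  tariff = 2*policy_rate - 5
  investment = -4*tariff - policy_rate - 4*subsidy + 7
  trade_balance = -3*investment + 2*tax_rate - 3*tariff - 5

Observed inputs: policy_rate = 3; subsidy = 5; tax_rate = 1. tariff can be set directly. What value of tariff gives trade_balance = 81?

tariff = 4

Intervening on tariff fixes its value directly, overriding its dependence on policy_rate.
Substituting into the investment equation gives investment = -4*tariff - 16.
Substituting into the trade_balance equation gives trade_balance = 9*tariff + 45.
Solve 9*tariff + 45 = 81: tariff = (81 - 45) / 9 = 4.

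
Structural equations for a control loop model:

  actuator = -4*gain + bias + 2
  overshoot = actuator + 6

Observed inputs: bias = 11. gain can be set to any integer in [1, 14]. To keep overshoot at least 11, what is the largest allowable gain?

Substituting into the actuator equation gives actuator = -4*gain + 13.
overshoot becomes -4*gain + 19.
Require -4*gain + 19 ≥ 11, so gain ≤ 2.
The largest integer in [1, 14] satisfying this is 2.

gain = 2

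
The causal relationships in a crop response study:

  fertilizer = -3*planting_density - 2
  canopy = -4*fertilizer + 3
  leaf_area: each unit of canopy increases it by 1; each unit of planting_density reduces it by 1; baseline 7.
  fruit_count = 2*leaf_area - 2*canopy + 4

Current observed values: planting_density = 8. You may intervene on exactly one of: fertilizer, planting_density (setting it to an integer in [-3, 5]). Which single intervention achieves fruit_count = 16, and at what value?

set planting_density = 1

Intervening on fertilizer: the paths from fertilizer to fruit_count cancel (net effect zero), leaving fruit_count = 2; 16 is unreachable this way.
Intervening on planting_density: with other inputs at their observed values, fruit_count = -2*planting_density + 18. Solving for 16 gives planting_density = 1, within [-3, 5].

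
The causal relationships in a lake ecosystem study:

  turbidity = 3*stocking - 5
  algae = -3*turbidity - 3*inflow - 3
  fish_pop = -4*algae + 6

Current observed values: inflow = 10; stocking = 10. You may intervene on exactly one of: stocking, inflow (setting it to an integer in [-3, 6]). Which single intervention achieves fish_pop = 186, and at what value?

set stocking = 3

Intervening on stocking: with other inputs at their observed values, fish_pop = 36*stocking + 78. Solving for 186 gives stocking = 3, within [-3, 6].
Intervening on inflow: fish_pop = 12*inflow + 318. Reaching 186 requires inflow = -11, outside [-3, 6].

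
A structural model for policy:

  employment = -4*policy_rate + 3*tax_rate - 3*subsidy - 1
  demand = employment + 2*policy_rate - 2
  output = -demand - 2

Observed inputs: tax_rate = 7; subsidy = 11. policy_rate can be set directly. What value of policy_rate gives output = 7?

policy_rate = -3

Substituting into the employment equation gives employment = -4*policy_rate - 13.
So demand = -2*policy_rate - 15.
This gives output = 2*policy_rate + 13.
Solve 2*policy_rate + 13 = 7: policy_rate = (7 - 13) / 2 = -3.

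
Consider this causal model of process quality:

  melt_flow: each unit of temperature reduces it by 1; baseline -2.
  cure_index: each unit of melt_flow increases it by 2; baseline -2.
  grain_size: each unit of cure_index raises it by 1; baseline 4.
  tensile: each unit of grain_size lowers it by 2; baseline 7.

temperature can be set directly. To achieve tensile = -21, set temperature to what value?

Substituting into the cure_index equation gives cure_index = -2*temperature - 6.
Substituting into the grain_size equation gives grain_size = -2*temperature - 2.
So tensile = 4*temperature + 11.
Solve 4*temperature + 11 = -21: temperature = (-21 - 11) / 4 = -8.

temperature = -8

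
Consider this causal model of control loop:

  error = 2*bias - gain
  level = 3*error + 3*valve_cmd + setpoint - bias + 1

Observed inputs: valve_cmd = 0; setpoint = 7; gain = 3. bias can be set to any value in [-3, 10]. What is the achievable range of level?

-16 to 49

Substituting into the error equation gives error = 2*bias - 3.
So level = 5*bias - 1.
Linear in bias, so extremes are at the endpoints: bias = -3 gives level = -16; bias = 10 gives level = 49.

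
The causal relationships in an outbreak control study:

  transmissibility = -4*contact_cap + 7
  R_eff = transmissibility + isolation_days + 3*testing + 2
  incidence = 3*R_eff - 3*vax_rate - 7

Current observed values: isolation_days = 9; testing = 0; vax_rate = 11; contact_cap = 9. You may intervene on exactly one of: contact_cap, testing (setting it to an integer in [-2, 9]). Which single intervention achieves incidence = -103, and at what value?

Intervening on contact_cap: incidence = -12*contact_cap + 14. Reaching -103 requires contact_cap = 39/4, not an integer.
Intervening on testing: with other inputs at their observed values, incidence = 9*testing - 94. Solving for -103 gives testing = -1, within [-2, 9].

set testing = -1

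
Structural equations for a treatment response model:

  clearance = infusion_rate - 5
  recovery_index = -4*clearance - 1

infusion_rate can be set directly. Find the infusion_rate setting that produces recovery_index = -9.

Substituting into the recovery_index equation gives recovery_index = -4*infusion_rate + 19.
Solve -4*infusion_rate + 19 = -9: infusion_rate = (-9 - 19) / -4 = 7.

infusion_rate = 7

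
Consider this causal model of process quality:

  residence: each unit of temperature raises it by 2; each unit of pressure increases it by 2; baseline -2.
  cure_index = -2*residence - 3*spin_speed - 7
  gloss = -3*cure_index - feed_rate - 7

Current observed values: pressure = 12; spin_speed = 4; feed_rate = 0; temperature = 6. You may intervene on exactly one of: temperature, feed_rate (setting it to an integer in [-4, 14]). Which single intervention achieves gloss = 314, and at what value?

Intervening on temperature: with other inputs at their observed values, gloss = 12*temperature + 182. Solving for 314 gives temperature = 11, within [-4, 14].
Intervening on feed_rate: gloss = -feed_rate + 254. Reaching 314 requires feed_rate = -60, outside [-4, 14].

set temperature = 11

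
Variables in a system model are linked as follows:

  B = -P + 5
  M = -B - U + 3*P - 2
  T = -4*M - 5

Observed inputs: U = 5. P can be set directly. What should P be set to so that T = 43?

P = 0

Substituting into the M equation gives M = 4*P - 12.
This gives T = -16*P + 43.
Solve -16*P + 43 = 43: P = (43 - 43) / -16 = 0.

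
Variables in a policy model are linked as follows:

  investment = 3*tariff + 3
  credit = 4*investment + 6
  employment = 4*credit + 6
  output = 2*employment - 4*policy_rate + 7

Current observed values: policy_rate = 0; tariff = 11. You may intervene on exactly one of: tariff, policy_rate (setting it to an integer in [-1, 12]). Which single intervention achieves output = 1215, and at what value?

set policy_rate = 1

Intervening on tariff: output = 96*tariff + 163. Reaching 1215 requires tariff = 263/24, not an integer.
Intervening on policy_rate: with other inputs at their observed values, output = -4*policy_rate + 1219. Solving for 1215 gives policy_rate = 1, within [-1, 12].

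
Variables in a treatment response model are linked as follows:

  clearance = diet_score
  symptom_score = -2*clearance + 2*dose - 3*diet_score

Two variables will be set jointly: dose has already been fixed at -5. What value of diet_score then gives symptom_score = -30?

diet_score = 4

With dose held at -5:
Substituting into the symptom_score equation gives symptom_score = -5*diet_score - 10.
Solve -5*diet_score - 10 = -30: diet_score = (-30 + 10) / -5 = 4.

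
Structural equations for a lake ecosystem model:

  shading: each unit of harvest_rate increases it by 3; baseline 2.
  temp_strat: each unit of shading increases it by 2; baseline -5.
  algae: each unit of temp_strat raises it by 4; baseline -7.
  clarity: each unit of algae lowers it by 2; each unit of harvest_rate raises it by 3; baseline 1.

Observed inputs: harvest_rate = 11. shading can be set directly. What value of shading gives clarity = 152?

shading = -4

Intervening on shading fixes its value directly, overriding its dependence on harvest_rate.
Substituting into the algae equation gives algae = 8*shading - 27.
Substituting into the clarity equation gives clarity = -16*shading + 88.
Solve -16*shading + 88 = 152: shading = (152 - 88) / -16 = -4.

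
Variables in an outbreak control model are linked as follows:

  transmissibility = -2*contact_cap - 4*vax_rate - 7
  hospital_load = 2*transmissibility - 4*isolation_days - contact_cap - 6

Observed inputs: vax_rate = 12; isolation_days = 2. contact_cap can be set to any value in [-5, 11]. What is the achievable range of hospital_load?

Substituting into the transmissibility equation gives transmissibility = -2*contact_cap - 55.
Substituting into the hospital_load equation gives hospital_load = -5*contact_cap - 124.
Linear in contact_cap, so extremes are at the endpoints: contact_cap = -5 gives hospital_load = -99; contact_cap = 11 gives hospital_load = -179.

-179 to -99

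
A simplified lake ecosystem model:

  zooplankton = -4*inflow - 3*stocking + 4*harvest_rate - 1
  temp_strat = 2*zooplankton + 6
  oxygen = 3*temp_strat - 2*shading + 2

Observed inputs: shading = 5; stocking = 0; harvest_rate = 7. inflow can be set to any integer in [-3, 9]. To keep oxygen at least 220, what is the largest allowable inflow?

inflow = -2

Substituting into the zooplankton equation gives zooplankton = -4*inflow + 27.
Substituting into the temp_strat equation gives temp_strat = -8*inflow + 60.
Substituting into the oxygen equation gives oxygen = -24*inflow + 172.
Require -24*inflow + 172 ≥ 220, so inflow ≤ -2.
The largest integer in [-3, 9] satisfying this is -2.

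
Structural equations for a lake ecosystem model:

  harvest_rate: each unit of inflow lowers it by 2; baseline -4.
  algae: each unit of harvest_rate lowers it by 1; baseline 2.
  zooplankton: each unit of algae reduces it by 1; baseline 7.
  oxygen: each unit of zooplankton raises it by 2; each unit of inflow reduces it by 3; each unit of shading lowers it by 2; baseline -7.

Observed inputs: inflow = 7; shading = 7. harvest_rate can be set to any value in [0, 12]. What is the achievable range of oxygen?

-32 to -8

Intervening on harvest_rate fixes its value directly, overriding its dependence on inflow.
Substituting into the zooplankton equation gives zooplankton = harvest_rate + 5.
oxygen becomes 2*harvest_rate - 32.
Linear in harvest_rate, so extremes are at the endpoints: harvest_rate = 0 gives oxygen = -32; harvest_rate = 12 gives oxygen = -8.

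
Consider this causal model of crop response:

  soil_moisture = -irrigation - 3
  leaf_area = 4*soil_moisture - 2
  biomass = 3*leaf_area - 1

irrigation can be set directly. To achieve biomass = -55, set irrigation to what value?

irrigation = 1

Substituting into the leaf_area equation gives leaf_area = -4*irrigation - 14.
Substituting into the biomass equation gives biomass = -12*irrigation - 43.
Solve -12*irrigation - 43 = -55: irrigation = (-55 + 43) / -12 = 1.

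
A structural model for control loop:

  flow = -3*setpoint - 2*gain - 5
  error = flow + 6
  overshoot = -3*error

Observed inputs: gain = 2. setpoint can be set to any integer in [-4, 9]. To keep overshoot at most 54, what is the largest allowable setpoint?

setpoint = 5

Substituting into the flow equation gives flow = -3*setpoint - 9.
error becomes -3*setpoint - 3.
overshoot becomes 9*setpoint + 9.
Require 9*setpoint + 9 ≤ 54, so setpoint ≤ 5.
The largest integer in [-4, 9] satisfying this is 5.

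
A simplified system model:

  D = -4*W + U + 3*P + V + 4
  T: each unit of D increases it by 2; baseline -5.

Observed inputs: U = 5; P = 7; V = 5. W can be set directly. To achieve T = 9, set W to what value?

W = 7

Substituting into the D equation gives D = -4*W + 35.
So T = -8*W + 65.
Solve -8*W + 65 = 9: W = (9 - 65) / -8 = 7.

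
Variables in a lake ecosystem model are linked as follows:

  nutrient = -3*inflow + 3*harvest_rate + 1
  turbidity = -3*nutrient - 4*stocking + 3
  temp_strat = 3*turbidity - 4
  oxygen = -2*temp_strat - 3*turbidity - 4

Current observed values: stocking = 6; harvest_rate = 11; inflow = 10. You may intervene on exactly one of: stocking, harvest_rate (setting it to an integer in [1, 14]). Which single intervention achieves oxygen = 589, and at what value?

set stocking = 14

Intervening on stocking: with other inputs at their observed values, oxygen = 36*stocking + 85. Solving for 589 gives stocking = 14, within [1, 14].
Intervening on harvest_rate: oxygen = 81*harvest_rate - 590. Reaching 589 requires harvest_rate = 131/9, not an integer.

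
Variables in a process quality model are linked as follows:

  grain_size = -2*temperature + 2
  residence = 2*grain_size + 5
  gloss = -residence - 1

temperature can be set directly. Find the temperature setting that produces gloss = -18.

Substituting into the residence equation gives residence = -4*temperature + 9.
Substituting into the gloss equation gives gloss = 4*temperature - 10.
Solve 4*temperature - 10 = -18: temperature = (-18 + 10) / 4 = -2.

temperature = -2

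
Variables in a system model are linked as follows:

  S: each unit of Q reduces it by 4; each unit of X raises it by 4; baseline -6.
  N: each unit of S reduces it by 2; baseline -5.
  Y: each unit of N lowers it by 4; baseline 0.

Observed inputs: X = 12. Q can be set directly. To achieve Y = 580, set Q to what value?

Q = -7

Substituting into the S equation gives S = -4*Q + 42.
Substituting into the N equation gives N = 8*Q - 89.
So Y = -32*Q + 356.
Solve -32*Q + 356 = 580: Q = (580 - 356) / -32 = -7.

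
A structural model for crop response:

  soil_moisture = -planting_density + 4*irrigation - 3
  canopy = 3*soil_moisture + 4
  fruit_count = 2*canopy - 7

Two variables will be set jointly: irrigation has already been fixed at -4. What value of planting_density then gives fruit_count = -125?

planting_density = 2

With irrigation held at -4:
Substituting into the soil_moisture equation gives soil_moisture = -planting_density - 19.
Substituting into the canopy equation gives canopy = -3*planting_density - 53.
So fruit_count = -6*planting_density - 113.
Solve -6*planting_density - 113 = -125: planting_density = (-125 + 113) / -6 = 2.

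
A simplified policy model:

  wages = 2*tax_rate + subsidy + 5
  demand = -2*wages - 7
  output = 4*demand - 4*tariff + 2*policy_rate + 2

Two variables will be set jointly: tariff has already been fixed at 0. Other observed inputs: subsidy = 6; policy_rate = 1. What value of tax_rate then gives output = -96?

tax_rate = -1

With tariff held at 0:
Substituting into the wages equation gives wages = 2*tax_rate + 11.
demand becomes -4*tax_rate - 29.
output becomes -16*tax_rate - 112.
Solve -16*tax_rate - 112 = -96: tax_rate = (-96 + 112) / -16 = -1.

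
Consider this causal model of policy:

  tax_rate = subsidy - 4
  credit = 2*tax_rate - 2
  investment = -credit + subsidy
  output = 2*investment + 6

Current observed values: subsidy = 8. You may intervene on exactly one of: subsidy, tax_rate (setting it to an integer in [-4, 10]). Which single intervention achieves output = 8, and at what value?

set subsidy = 9

Intervening on subsidy: with other inputs at their observed values, output = -2*subsidy + 26. Solving for 8 gives subsidy = 9, within [-4, 10].
Intervening on tax_rate: output = -4*tax_rate + 26. Reaching 8 requires tax_rate = 9/2, not an integer.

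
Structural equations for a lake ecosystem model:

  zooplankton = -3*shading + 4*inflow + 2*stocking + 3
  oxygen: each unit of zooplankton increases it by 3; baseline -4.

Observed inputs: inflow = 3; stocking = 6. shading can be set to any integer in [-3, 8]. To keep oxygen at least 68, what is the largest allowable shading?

Substituting into the zooplankton equation gives zooplankton = -3*shading + 27.
Substituting into the oxygen equation gives oxygen = -9*shading + 77.
Require -9*shading + 77 ≥ 68, so shading ≤ 1.
The largest integer in [-3, 8] satisfying this is 1.

shading = 1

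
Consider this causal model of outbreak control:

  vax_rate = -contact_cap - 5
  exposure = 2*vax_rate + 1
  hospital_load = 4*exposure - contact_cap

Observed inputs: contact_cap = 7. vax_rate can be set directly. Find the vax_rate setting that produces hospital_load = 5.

vax_rate = 1

Intervening on vax_rate fixes its value directly, overriding its dependence on contact_cap.
Substituting into the hospital_load equation gives hospital_load = 8*vax_rate - 3.
Solve 8*vax_rate - 3 = 5: vax_rate = (5 + 3) / 8 = 1.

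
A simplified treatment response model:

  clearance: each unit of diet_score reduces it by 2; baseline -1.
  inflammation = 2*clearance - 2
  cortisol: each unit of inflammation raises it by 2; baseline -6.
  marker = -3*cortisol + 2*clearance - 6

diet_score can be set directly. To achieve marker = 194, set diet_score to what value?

diet_score = 8

Substituting into the inflammation equation gives inflammation = -4*diet_score - 4.
Substituting into the cortisol equation gives cortisol = -8*diet_score - 14.
Substituting into the marker equation gives marker = 20*diet_score + 34.
Solve 20*diet_score + 34 = 194: diet_score = (194 - 34) / 20 = 8.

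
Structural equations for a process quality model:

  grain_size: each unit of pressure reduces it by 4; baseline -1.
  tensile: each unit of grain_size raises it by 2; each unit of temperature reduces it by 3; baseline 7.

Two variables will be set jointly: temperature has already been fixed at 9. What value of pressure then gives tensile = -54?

With temperature held at 9:
Substituting into the tensile equation gives tensile = -8*pressure - 22.
Solve -8*pressure - 22 = -54: pressure = (-54 + 22) / -8 = 4.

pressure = 4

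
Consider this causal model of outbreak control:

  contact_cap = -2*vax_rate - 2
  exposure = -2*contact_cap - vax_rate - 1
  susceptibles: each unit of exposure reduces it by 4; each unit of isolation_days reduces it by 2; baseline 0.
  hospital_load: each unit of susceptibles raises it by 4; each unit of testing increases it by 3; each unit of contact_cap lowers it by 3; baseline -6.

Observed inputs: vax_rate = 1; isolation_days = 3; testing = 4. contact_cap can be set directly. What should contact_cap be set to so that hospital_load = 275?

Intervening on contact_cap fixes its value directly, overriding its dependence on vax_rate.
Substituting into the exposure equation gives exposure = -2*contact_cap - 2.
Substituting into the susceptibles equation gives susceptibles = 8*contact_cap + 2.
Substituting into the hospital_load equation gives hospital_load = 29*contact_cap + 14.
Solve 29*contact_cap + 14 = 275: contact_cap = (275 - 14) / 29 = 9.

contact_cap = 9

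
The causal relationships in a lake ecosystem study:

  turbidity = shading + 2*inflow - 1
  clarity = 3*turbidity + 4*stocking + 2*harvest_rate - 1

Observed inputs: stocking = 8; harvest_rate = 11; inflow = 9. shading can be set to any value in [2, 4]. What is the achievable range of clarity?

Substituting into the turbidity equation gives turbidity = shading + 17.
Substituting into the clarity equation gives clarity = 3*shading + 104.
Linear in shading, so extremes are at the endpoints: shading = 2 gives clarity = 110; shading = 4 gives clarity = 116.

110 to 116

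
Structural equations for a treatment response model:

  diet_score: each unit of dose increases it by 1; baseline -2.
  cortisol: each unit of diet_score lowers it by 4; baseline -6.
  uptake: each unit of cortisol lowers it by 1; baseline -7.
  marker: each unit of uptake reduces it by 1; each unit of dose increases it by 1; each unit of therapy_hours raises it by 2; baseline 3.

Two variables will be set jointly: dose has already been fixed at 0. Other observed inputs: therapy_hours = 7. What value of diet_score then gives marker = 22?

diet_score = -1

With dose held at 0:
Intervening on diet_score fixes its value directly, overriding its dependence on dose.
Substituting into the uptake equation gives uptake = 4*diet_score - 1.
Substituting into the marker equation gives marker = -4*diet_score + 18.
Solve -4*diet_score + 18 = 22: diet_score = (22 - 18) / -4 = -1.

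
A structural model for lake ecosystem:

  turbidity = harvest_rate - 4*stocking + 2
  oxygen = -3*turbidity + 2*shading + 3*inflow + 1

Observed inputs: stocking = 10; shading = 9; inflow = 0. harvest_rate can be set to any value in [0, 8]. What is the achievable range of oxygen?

Substituting into the turbidity equation gives turbidity = harvest_rate - 38.
So oxygen = -3*harvest_rate + 133.
Linear in harvest_rate, so extremes are at the endpoints: harvest_rate = 0 gives oxygen = 133; harvest_rate = 8 gives oxygen = 109.

109 to 133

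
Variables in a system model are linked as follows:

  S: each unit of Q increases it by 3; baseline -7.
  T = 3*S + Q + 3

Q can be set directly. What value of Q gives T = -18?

Substituting into the T equation gives T = 10*Q - 18.
Solve 10*Q - 18 = -18: Q = (-18 + 18) / 10 = 0.

Q = 0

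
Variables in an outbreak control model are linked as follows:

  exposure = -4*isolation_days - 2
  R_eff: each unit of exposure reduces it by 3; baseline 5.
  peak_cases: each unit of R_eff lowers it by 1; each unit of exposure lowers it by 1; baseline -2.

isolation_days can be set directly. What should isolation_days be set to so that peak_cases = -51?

Substituting into the R_eff equation gives R_eff = 12*isolation_days + 11.
Substituting into the peak_cases equation gives peak_cases = -8*isolation_days - 11.
Solve -8*isolation_days - 11 = -51: isolation_days = (-51 + 11) / -8 = 5.

isolation_days = 5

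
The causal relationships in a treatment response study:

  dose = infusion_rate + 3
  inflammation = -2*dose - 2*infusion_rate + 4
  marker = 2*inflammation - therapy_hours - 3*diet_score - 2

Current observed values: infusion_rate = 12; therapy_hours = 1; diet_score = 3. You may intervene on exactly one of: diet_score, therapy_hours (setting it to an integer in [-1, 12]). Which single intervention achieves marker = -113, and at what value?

set therapy_hours = 2

Intervening on diet_score: marker = -3*diet_score - 103. Reaching -113 requires diet_score = 10/3, not an integer.
Intervening on therapy_hours: with other inputs at their observed values, marker = -therapy_hours - 111. Solving for -113 gives therapy_hours = 2, within [-1, 12].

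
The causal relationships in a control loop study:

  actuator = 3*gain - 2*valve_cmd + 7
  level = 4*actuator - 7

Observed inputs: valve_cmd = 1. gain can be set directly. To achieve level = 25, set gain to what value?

Substituting into the actuator equation gives actuator = 3*gain + 5.
level becomes 12*gain + 13.
Solve 12*gain + 13 = 25: gain = (25 - 13) / 12 = 1.

gain = 1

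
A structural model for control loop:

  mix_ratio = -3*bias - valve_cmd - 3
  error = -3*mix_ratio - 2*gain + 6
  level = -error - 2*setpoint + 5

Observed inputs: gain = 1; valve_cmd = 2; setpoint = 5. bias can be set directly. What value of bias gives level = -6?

Substituting into the mix_ratio equation gives mix_ratio = -3*bias - 5.
error becomes 9*bias + 19.
level becomes -9*bias - 24.
Solve -9*bias - 24 = -6: bias = (-6 + 24) / -9 = -2.

bias = -2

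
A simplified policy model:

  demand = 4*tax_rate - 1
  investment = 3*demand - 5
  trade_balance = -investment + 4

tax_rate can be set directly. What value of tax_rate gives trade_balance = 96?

Substituting into the investment equation gives investment = 12*tax_rate - 8.
Substituting into the trade_balance equation gives trade_balance = -12*tax_rate + 12.
Solve -12*tax_rate + 12 = 96: tax_rate = (96 - 12) / -12 = -7.

tax_rate = -7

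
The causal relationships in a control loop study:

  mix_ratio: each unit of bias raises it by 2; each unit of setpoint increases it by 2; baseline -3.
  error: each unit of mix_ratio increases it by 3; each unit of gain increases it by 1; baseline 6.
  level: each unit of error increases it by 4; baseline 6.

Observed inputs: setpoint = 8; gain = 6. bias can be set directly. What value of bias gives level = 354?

bias = 6

Substituting into the mix_ratio equation gives mix_ratio = 2*bias + 13.
Substituting into the error equation gives error = 6*bias + 51.
This gives level = 24*bias + 210.
Solve 24*bias + 210 = 354: bias = (354 - 210) / 24 = 6.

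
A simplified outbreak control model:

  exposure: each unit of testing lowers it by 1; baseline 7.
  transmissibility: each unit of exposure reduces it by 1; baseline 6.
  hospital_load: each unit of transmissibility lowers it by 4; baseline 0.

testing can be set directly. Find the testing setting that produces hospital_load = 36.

testing = -8

Substituting into the transmissibility equation gives transmissibility = testing - 1.
hospital_load becomes -4*testing + 4.
Solve -4*testing + 4 = 36: testing = (36 - 4) / -4 = -8.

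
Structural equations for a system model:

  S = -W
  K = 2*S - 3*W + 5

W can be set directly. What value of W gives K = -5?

W = 2

Substituting into the K equation gives K = -5*W + 5.
Solve -5*W + 5 = -5: W = (-5 - 5) / -5 = 2.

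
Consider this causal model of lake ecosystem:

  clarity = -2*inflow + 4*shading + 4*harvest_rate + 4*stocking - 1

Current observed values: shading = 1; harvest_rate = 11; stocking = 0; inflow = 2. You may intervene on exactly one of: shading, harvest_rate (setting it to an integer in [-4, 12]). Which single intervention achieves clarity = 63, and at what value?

set shading = 6

Intervening on shading: with other inputs at their observed values, clarity = 4*shading + 39. Solving for 63 gives shading = 6, within [-4, 12].
Intervening on harvest_rate: clarity = 4*harvest_rate - 1. Reaching 63 requires harvest_rate = 16, outside [-4, 12].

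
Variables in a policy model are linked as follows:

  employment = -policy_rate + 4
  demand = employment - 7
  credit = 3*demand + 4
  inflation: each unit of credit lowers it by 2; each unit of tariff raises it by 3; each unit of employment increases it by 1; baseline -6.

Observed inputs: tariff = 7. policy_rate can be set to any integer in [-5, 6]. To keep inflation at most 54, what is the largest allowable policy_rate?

policy_rate = 5

Substituting into the demand equation gives demand = -policy_rate - 3.
credit becomes -3*policy_rate - 5.
Substituting into the inflation equation gives inflation = 5*policy_rate + 29.
Require 5*policy_rate + 29 ≤ 54, so policy_rate ≤ 5.
The largest integer in [-5, 6] satisfying this is 5.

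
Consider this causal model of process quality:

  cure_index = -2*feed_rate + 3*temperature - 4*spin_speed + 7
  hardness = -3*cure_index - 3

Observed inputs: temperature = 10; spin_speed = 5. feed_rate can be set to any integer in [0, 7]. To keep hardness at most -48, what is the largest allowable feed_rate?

feed_rate = 1

Substituting into the cure_index equation gives cure_index = -2*feed_rate + 17.
So hardness = 6*feed_rate - 54.
Require 6*feed_rate - 54 ≤ -48, so feed_rate ≤ 1.
The largest integer in [0, 7] satisfying this is 1.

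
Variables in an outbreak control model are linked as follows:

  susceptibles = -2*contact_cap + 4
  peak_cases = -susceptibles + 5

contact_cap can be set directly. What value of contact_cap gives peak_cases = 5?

contact_cap = 2

Substituting into the peak_cases equation gives peak_cases = 2*contact_cap + 1.
Solve 2*contact_cap + 1 = 5: contact_cap = (5 - 1) / 2 = 2.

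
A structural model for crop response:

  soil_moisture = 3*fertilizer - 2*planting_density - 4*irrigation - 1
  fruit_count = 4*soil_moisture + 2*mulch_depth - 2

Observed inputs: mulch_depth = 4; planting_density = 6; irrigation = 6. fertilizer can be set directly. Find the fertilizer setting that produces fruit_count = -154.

fertilizer = -1

Substituting into the soil_moisture equation gives soil_moisture = 3*fertilizer - 37.
Substituting into the fruit_count equation gives fruit_count = 12*fertilizer - 142.
Solve 12*fertilizer - 142 = -154: fertilizer = (-154 + 142) / 12 = -1.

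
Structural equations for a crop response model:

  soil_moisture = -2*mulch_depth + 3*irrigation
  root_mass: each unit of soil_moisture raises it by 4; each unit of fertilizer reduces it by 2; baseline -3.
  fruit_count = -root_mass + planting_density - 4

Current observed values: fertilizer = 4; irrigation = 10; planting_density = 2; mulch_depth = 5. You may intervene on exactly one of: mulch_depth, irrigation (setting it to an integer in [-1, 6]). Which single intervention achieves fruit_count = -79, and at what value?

Intervening on mulch_depth: with other inputs at their observed values, fruit_count = 8*mulch_depth - 111. Solving for -79 gives mulch_depth = 4, within [-1, 6].
Intervening on irrigation: fruit_count = -12*irrigation + 49. Reaching -79 requires irrigation = 32/3, not an integer.

set mulch_depth = 4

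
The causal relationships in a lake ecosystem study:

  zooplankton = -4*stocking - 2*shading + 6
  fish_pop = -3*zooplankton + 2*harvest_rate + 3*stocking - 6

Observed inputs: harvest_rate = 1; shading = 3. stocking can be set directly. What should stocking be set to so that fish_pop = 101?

Substituting into the zooplankton equation gives zooplankton = -4*stocking.
Substituting into the fish_pop equation gives fish_pop = 15*stocking - 4.
Solve 15*stocking - 4 = 101: stocking = (101 + 4) / 15 = 7.

stocking = 7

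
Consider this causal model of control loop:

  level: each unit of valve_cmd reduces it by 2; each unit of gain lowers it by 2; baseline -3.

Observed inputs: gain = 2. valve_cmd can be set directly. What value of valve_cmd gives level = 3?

valve_cmd = -5

Substituting into the level equation gives level = -2*valve_cmd - 7.
Solve -2*valve_cmd - 7 = 3: valve_cmd = (3 + 7) / -2 = -5.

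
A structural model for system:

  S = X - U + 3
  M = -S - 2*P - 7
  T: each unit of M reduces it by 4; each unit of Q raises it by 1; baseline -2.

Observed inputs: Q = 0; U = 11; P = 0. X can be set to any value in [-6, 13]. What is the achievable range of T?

-30 to 46

Substituting into the S equation gives S = X - 8.
This gives M = -X + 1.
Substituting into the T equation gives T = 4*X - 6.
Linear in X, so extremes are at the endpoints: X = -6 gives T = -30; X = 13 gives T = 46.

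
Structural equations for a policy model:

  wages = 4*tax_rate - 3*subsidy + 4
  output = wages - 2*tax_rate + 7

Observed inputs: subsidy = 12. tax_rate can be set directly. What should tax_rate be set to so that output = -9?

tax_rate = 8

Substituting into the wages equation gives wages = 4*tax_rate - 32.
This gives output = 2*tax_rate - 25.
Solve 2*tax_rate - 25 = -9: tax_rate = (-9 + 25) / 2 = 8.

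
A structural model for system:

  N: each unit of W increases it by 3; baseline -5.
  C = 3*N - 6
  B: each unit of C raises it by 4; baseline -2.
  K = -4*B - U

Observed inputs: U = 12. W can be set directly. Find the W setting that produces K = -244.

Substituting into the C equation gives C = 9*W - 21.
B becomes 36*W - 86.
Substituting into the K equation gives K = -144*W + 332.
Solve -144*W + 332 = -244: W = (-244 - 332) / -144 = 4.

W = 4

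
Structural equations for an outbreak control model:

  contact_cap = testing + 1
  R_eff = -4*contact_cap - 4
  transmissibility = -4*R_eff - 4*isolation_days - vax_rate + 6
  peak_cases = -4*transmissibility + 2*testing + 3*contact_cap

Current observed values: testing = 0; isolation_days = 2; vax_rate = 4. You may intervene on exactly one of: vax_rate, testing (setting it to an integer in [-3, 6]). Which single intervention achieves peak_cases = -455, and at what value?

set testing = 6

Intervening on vax_rate: peak_cases = 4*vax_rate - 117. Reaching -455 requires vax_rate = -169/2, not an integer.
Intervening on testing: with other inputs at their observed values, peak_cases = -59*testing - 101. Solving for -455 gives testing = 6, within [-3, 6].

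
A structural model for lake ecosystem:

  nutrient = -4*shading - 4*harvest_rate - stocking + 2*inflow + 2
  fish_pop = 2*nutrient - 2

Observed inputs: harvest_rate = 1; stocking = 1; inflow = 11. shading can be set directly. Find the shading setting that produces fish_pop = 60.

Substituting into the nutrient equation gives nutrient = -4*shading + 19.
So fish_pop = -8*shading + 36.
Solve -8*shading + 36 = 60: shading = (60 - 36) / -8 = -3.

shading = -3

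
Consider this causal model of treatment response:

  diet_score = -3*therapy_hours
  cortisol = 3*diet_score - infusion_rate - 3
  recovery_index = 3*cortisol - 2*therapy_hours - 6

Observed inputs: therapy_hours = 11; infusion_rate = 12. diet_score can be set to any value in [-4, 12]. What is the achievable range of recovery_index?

Intervening on diet_score fixes its value directly, overriding its dependence on therapy_hours.
Substituting into the cortisol equation gives cortisol = 3*diet_score - 15.
Substituting into the recovery_index equation gives recovery_index = 9*diet_score - 73.
Linear in diet_score, so extremes are at the endpoints: diet_score = -4 gives recovery_index = -109; diet_score = 12 gives recovery_index = 35.

-109 to 35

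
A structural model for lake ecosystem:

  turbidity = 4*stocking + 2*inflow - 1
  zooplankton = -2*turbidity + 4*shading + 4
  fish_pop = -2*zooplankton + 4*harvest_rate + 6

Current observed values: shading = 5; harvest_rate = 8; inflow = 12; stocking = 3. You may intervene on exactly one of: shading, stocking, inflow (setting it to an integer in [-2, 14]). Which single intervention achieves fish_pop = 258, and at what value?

Intervening on shading: fish_pop = -8*shading + 170. Reaching 258 requires shading = -11, outside [-2, 14].
Intervening on stocking: with other inputs at their observed values, fish_pop = 16*stocking + 82. Solving for 258 gives stocking = 11, within [-2, 14].
Intervening on inflow: fish_pop = 8*inflow + 34. Reaching 258 requires inflow = 28, outside [-2, 14].

set stocking = 11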